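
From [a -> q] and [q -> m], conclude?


Hypothetical syllogism: from (P → Q) and (Q → R), infer (P → R).
Chain the two implications through the shared middle term 'q'.

a -> m


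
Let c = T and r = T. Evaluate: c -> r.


Implication is false only when antecedent is true and consequent is false.
Substitute: c=T, r=T.
T -> T evaluates to T.

T


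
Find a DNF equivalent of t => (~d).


Step 1: Rewrite t → (¬d) as ¬t ∨ (¬d).

(~t) | (~d)


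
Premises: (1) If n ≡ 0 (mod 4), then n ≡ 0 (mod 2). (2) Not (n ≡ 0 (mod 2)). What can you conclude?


Modus tollens: from (P → Q) and ¬Q, infer ¬P.
Q = 'n ≡ 0 (mod 2)' is denied; since P → Q, P must also fail.

Not (n ≡ 0 (mod 4)).


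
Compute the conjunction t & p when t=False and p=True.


Conjunction is true only when both operands are true.
Substitute: t=False, p=True.
False & True evaluates to False.

False


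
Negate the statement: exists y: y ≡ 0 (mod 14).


¬(forall x: φ) = exists x: ¬φ, and ¬(exists x: φ) = forall x: ¬φ.
Apply to the existential statement.

forall y: ~(y ≡ 0 (mod 14))


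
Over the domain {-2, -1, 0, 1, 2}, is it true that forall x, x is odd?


Evaluate the predicate on each element: -2:False, -1:True, 0:False, 1:True, 2:False.
Counterexample x = -2 fails the predicate.

False


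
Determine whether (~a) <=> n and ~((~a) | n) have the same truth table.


Compare truth tables:
a | n | φ | ψ
-------------
False | False | False | False
True | False | True | True
False | True | True | False
True | True | False | False
They differ at row 3 (a=False, n=True): φ=True but ψ=False.

No, they are not logically equivalent.


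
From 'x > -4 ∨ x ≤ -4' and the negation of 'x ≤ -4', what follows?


Disjunctive syllogism: from (P ∨ Q) and ¬P, infer Q.
One disjunct, 'x ≤ -4', is ruled out; the other must hold.

x > -4


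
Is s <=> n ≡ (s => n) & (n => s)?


Compare truth tables:
n | s | φ | ψ
-------------
False | False | True | True
True | False | False | False
False | True | False | False
True | True | True | True
The columns φ and ψ agree on every row.

Yes, they are logically equivalent.


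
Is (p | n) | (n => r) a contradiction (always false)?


Truth table over {n, p, r}:
n | p | r | φ
-------------
False | False | False | True
True | False | False | True
False | True | False | True
True | True | False | True
False | False | True | True
True | False | True | True
False | True | True | True
True | True | True | True
Satisfying assignment at row 1: n=False, p=False, r=False gives True.

No, it is not a contradiction.


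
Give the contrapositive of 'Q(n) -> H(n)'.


The contrapositive of (P → Q) is (¬Q → ¬P); it is logically equivalent to the original.
Here P = 'Q(n)' and Q = 'H(n)'.

If not (H(n)), then not (Q(n)).


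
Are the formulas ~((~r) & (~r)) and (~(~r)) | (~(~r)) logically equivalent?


Compare truth tables:
r | φ | ψ
---------
False | False | False
True | True | True
The columns φ and ψ agree on every row.

Yes, they are logically equivalent.


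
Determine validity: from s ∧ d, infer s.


This matches the form of conjunction elimination: the conclusion follows in every model of the premises.

Valid.


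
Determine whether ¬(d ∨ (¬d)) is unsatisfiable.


Truth table over {d}:
d | φ
-----
F | F
T | F
Every row is false.

Yes, it is a contradiction.


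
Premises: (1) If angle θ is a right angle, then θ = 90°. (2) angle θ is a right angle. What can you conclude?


Modus ponens: from (P → Q) and P, infer Q.
P = 'angle θ is a right angle' is asserted, and P → Q holds, so Q follows.

θ = 90°.


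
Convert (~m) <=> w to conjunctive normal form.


Step 1: Rewrite (¬m) ↔ w as ((¬m) → w) ∧ (w → (¬m)).
Step 2: Rewrite each implication as a disjunction.
Step 3: Eliminate any double negations (¬¬X = X).

(m | w) & ((~w) | (~m))


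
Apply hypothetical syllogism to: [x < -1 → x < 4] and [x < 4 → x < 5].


Hypothetical syllogism: from (P → Q) and (Q → R), infer (P → R).
Chain the two implications through the shared middle term 'x < 4'.

x < -1 → x < 5


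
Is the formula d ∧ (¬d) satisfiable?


Check all 2 assignments over {d}:
d | φ
-----
F | F
T | F
No assignment makes the formula true.

Unsatisfiable.


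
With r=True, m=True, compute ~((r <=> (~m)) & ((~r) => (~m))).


Substitute r=True, m=True:
~m = False
r <=> (~m) = True <=> False = False
~r = False
~m = False
(~r) => (~m) = False => False = True
(r <=> (~m)) & ((~r) => (~m)) = False & True = False
~((r <=> (~m)) & ((~r) => (~m))) = True

True


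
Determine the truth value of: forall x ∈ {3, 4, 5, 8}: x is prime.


Evaluate the predicate on each element: 3:True, 4:False, 5:True, 8:False.
Counterexample x = 4 fails the predicate.

False


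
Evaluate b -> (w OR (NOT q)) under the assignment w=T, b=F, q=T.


Substitute w=T, b=F, q=T:
NOT q = F
w OR (NOT q) = T OR F = T
b -> (w OR (NOT q)) = F -> T = T

T


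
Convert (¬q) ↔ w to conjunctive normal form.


Step 1: Rewrite (¬q) ↔ w as ((¬q) → w) ∧ (w → (¬q)).
Step 2: Rewrite each implication as a disjunction.
Step 3: Eliminate any double negations (¬¬X = X).

(q ∨ w) ∧ ((¬w) ∨ (¬q))


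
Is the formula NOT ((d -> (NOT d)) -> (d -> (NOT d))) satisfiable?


Check all 2 assignments over {d}:
d | φ
-----
F | F
T | F
No assignment makes the formula true.

Unsatisfiable.


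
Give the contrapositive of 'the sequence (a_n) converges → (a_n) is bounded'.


The contrapositive of (P → Q) is (¬Q → ¬P); it is logically equivalent to the original.
Here P = 'the sequence (a_n) converges' and Q = '(a_n) is bounded'.

If not ((a_n) is bounded), then not (the sequence (a_n) converges).


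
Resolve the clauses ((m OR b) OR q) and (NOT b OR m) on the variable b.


The clauses contain complementary literals b and NOTb.
Resolution eliminates this pair and disjoins the remaining literals (merging duplicates).

(m OR q)


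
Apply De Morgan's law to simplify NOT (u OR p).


De Morgan: the negation of a disjunction is the conjunction of the negations.
Distribute NOT across OR, flipping it to AND, and negate each literal.

(NOT u) AND (NOT p)


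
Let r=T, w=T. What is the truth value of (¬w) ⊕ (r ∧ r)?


Substitute r=T, w=T:
¬w = F
r ∧ r = T ∧ T = T
(¬w) ⊕ (r ∧ r) = F ⊕ T = T

T


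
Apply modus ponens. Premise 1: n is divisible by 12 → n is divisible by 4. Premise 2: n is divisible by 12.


Modus ponens: from (P → Q) and P, infer Q.
P = 'n is divisible by 12' is asserted, and P → Q holds, so Q follows.

n is divisible by 4.


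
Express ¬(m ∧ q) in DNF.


Step 1: Apply De Morgan: ¬(m ∧ q) = ¬m ∨ ¬q.

(¬m) ∨ (¬q)


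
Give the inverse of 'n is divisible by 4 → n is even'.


The inverse of (P → Q) is (¬P → ¬Q). It is equivalent to the converse, not to the original.
Here P = 'n is divisible by 4' and Q = 'n is even'.

If not (n is divisible by 4), then not (n is even).


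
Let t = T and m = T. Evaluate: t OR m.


Disjunction is false only when both operands are false.
Substitute: t=T, m=T.
T OR T evaluates to T.

T


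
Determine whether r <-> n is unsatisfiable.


Truth table over {n, r}:
n | r | φ
---------
F | F | T
T | F | F
F | T | F
T | T | T
Satisfying assignment at row 1: n=F, r=F gives T.

No, it is not a contradiction.


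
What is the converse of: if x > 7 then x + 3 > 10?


The converse of (P → Q) is (Q → P). It is not in general equivalent to the original.
Here P = 'x > 7' and Q = 'x + 3 > 10'.

If x + 3 > 10, then x > 7.


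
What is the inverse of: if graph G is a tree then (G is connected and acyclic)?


The inverse of (P → Q) is (¬P → ¬Q). It is equivalent to the converse, not to the original.
Here P = 'graph G is a tree' and Q = '(G is connected and acyclic)'.

If not (graph G is a tree), then not ((G is connected and acyclic)).


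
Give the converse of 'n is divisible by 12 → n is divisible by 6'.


The converse of (P → Q) is (Q → P). It is not in general equivalent to the original.
Here P = 'n is divisible by 12' and Q = 'n is divisible by 6'.

If n is divisible by 6, then n is divisible by 12.


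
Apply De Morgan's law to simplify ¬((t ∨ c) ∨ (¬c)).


De Morgan: the negation of a disjunction is the conjunction of the negations.
Distribute ¬ across ∨, flipping it to ∧, and negate each literal.

((¬t) ∧ (¬c)) ∧ c


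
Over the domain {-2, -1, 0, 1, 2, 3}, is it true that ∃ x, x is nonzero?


Evaluate the predicate on each element: -2:T, -1:T, 0:F, 1:T, 2:T, 3:T.
Witness x = -2 satisfies the predicate.

T


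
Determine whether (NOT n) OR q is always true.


Build the truth table over {n, q}:
n | q | φ
---------
F | F | T
T | F | F
F | T | T
T | T | T
Counterexample at row 2: with n=T, q=F, the formula is F.

No, it is not a tautology.


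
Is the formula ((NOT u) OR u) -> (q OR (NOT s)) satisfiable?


Search for a satisfying assignment over {q, s, u}.
Try q=F, s=F, u=F: the formula evaluates to T.
A satisfying assignment exists.

Satisfiable.


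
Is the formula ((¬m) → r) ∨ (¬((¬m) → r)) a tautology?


Build the truth table over {m, r}:
m | r | φ
---------
F | F | T
T | F | T
F | T | T
T | T | T
Every row evaluates to true.

Yes, it is a tautology.


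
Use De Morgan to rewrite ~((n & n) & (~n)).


De Morgan: the negation of a conjunction is the disjunction of the negations.
Distribute ~ across &, flipping it to |, and negate each literal.

((~n) | (~n)) | n


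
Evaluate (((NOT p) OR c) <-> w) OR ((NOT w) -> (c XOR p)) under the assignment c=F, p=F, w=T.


Substitute c=F, p=F, w=T:
NOT p = T
(NOT p) OR c = T OR F = T
((NOT p) OR c) <-> w = T <-> T = T
NOT w = F
c XOR p = F XOR F = F
(NOT w) -> (c XOR p) = F -> F = T
(((NOT p) OR c) <-> w) OR ((NOT w) -> (c XOR p)) = T OR T = T

T


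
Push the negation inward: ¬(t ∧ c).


De Morgan: the negation of a conjunction is the disjunction of the negations.
Distribute ¬ across ∧, flipping it to ∨, and negate each literal.

(¬t) ∨ (¬c)


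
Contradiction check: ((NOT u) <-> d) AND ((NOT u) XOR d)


Truth table over {d, u}:
d | u | φ
---------
F | F | F
T | F | F
F | T | F
T | T | F
Every row is false.

Yes, it is a contradiction.


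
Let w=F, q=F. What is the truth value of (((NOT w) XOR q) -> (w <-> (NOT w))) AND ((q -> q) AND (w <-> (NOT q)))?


Substitute w=F, q=F:
NOT w = T
(NOT w) XOR q = T XOR F = T
NOT w = T
w <-> (NOT w) = F <-> T = F
((NOT w) XOR q) -> (w <-> (NOT w)) = T -> F = F
q -> q = F -> F = T
NOT q = T
w <-> (NOT q) = F <-> T = F
(q -> q) AND (w <-> (NOT q)) = T AND F = F
(((NOT w) XOR q) -> (w <-> (NOT w))) AND ((q -> q) AND (w <-> (NOT q))) = F AND F = F

F


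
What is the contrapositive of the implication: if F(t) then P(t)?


The contrapositive of (P → Q) is (¬Q → ¬P); it is logically equivalent to the original.
Here P = 'F(t)' and Q = 'P(t)'.

If not (P(t)), then not (F(t)).


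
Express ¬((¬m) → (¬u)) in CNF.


Step 1: Rewrite (¬m) → (¬u) as ¬(¬m) ∨ (¬u).
Step 2: Negate: ¬(¬(¬m) ∨ (¬u)) = (¬m) ∧ ¬(¬u) (De Morgan + double negation).
Step 3: Eliminate any double negations (¬¬X = X).

(¬m) ∧ u


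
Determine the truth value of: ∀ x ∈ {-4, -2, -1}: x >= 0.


Evaluate the predicate on each element: -4:F, -2:F, -1:F.
Counterexample x = -4 fails the predicate.

F


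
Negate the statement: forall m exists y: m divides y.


Negation flips each quantifier (∀↔∃) and negates the inner predicate.
¬(forall m exists y: φ) = exists m forall y: ¬φ.

exists m forall y: ~(m divides y)


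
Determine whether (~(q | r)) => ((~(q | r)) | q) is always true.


Build the truth table over {q, r}:
q | r | φ
---------
False | False | True
True | False | True
False | True | True
True | True | True
Every row evaluates to true.

Yes, it is a tautology.


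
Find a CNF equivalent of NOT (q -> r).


Step 1: Rewrite q → r as ¬q ∨ r.
Step 2: Negate: ¬(¬q ∨ r) = q ∧ ¬r (De Morgan + double negation).

q AND (NOT r)


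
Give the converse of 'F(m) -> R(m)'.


The converse of (P → Q) is (Q → P). It is not in general equivalent to the original.
Here P = 'F(m)' and Q = 'R(m)'.

If R(m), then F(m).


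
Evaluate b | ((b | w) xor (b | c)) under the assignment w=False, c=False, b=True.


Substitute w=False, c=False, b=True:
b | w = True | False = True
b | c = True | False = True
(b | w) xor (b | c) = True xor True = False
b | ((b | w) xor (b | c)) = True | False = True

True


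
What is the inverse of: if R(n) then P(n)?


The inverse of (P → Q) is (¬P → ¬Q). It is equivalent to the converse, not to the original.
Here P = 'R(n)' and Q = 'P(n)'.

If not (R(n)), then not (P(n)).


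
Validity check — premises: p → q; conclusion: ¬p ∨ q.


This matches the form of material implication: the conclusion follows in every model of the premises.

Valid.


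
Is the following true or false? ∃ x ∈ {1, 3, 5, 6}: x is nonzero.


Evaluate the predicate on each element: 1:T, 3:T, 5:T, 6:T.
Witness x = 1 satisfies the predicate.

T


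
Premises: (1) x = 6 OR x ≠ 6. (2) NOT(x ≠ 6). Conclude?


Disjunctive syllogism: from (P ∨ Q) and ¬P, infer Q.
One disjunct, 'x ≠ 6', is ruled out; the other must hold.

x = 6


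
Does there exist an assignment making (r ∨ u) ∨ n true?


Search for a satisfying assignment over {n, r, u}.
Try n=T, r=F, u=F: the formula evaluates to T.
A satisfying assignment exists.

Satisfiable.


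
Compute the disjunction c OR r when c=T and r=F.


Disjunction is false only when both operands are false.
Substitute: c=T, r=F.
T OR F evaluates to T.

T


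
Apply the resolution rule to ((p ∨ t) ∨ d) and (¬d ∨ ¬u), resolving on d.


The clauses contain complementary literals d and ¬d.
Resolution eliminates this pair and disjoins the remaining literals (merging duplicates).

((t ∨ p) ∨ ¬u)


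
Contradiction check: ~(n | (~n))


Truth table over {n}:
n | φ
-----
False | False
True | False
Every row is false.

Yes, it is a contradiction.


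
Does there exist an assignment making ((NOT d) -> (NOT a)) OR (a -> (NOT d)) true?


Search for a satisfying assignment over {a, d}.
Try a=F, d=F: the formula evaluates to T.
A satisfying assignment exists.

Satisfiable.


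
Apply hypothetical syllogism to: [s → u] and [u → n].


Hypothetical syllogism: from (P → Q) and (Q → R), infer (P → R).
Chain the two implications through the shared middle term 'u'.

s → n


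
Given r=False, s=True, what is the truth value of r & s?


Conjunction is true only when both operands are true.
Substitute: r=False, s=True.
False & True evaluates to False.

False


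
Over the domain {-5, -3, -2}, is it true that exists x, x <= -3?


Evaluate the predicate on each element: -5:True, -3:True, -2:False.
Witness x = -5 satisfies the predicate.

True


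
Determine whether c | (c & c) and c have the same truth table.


Compare truth tables:
c | φ | ψ
---------
False | False | False
True | True | True
The columns φ and ψ agree on every row.

Yes, they are logically equivalent.


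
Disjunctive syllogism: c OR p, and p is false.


Disjunctive syllogism: from (P ∨ Q) and ¬P, infer Q.
One disjunct, 'p', is ruled out; the other must hold.

c


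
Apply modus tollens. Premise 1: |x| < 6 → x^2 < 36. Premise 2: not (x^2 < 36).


Modus tollens: from (P → Q) and ¬Q, infer ¬P.
Q = 'x^2 < 36' is denied; since P → Q, P must also fail.

Not (|x| < 6).


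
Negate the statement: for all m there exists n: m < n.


Negation flips each quantifier (∀↔∃) and negates the inner predicate.
¬(for all m there exists n: φ) = there exists m for all n: ¬φ.

there exists m for all n: NOT(m < n)


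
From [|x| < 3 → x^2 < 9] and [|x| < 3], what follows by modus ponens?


Modus ponens: from (P → Q) and P, infer Q.
P = '|x| < 3' is asserted, and P → Q holds, so Q follows.

x^2 < 9.


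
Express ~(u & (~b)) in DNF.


Step 1: Apply De Morgan: ¬(u ∧ (¬b)) = ¬u ∨ ¬(¬b).
Step 2: Eliminate any double negations (¬¬X = X).

(~u) | b


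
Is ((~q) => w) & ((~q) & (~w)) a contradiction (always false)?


Truth table over {q, w}:
q | w | φ
---------
False | False | False
True | False | False
False | True | False
True | True | False
Every row is false.

Yes, it is a contradiction.


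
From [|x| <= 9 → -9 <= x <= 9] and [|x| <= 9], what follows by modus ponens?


Modus ponens: from (P → Q) and P, infer Q.
P = '|x| <= 9' is asserted, and P → Q holds, so Q follows.

-9 <= x <= 9.


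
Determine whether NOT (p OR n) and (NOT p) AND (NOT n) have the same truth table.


Compare truth tables:
n | p | φ | ψ
-------------
F | F | T | T
T | F | F | F
F | T | F | F
T | T | F | F
The columns φ and ψ agree on every row.

Yes, they are logically equivalent.


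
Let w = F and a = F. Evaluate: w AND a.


Conjunction is true only when both operands are true.
Substitute: w=F, a=F.
F AND F evaluates to F.

F


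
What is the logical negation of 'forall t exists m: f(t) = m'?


Negation flips each quantifier (∀↔∃) and negates the inner predicate.
¬(forall t exists m: φ) = exists t forall m: ¬φ.

exists t forall m: ~(f(t) = m)


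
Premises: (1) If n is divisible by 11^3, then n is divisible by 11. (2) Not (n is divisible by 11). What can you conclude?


Modus tollens: from (P → Q) and ¬Q, infer ¬P.
Q = 'n is divisible by 11' is denied; since P → Q, P must also fail.

Not (n is divisible by 11^3).


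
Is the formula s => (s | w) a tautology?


Build the truth table over {s, w}:
s | w | φ
---------
False | False | True
True | False | True
False | True | True
True | True | True
Every row evaluates to true.

Yes, it is a tautology.


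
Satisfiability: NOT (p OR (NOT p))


Check all 2 assignments over {p}:
p | φ
-----
F | F
T | F
No assignment makes the formula true.

Unsatisfiable.


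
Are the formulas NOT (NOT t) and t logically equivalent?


Compare truth tables:
t | φ | ψ
---------
F | F | F
T | T | T
The columns φ and ψ agree on every row.

Yes, they are logically equivalent.


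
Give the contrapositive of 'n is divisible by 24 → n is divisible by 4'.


The contrapositive of (P → Q) is (¬Q → ¬P); it is logically equivalent to the original.
Here P = 'n is divisible by 24' and Q = 'n is divisible by 4'.

If not (n is divisible by 4), then not (n is divisible by 24).


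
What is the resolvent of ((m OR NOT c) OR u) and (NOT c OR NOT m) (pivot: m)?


The clauses contain complementary literals m and NOTm.
Resolution eliminates this pair and disjoins the remaining literals (merging duplicates).

(NOT c OR u)


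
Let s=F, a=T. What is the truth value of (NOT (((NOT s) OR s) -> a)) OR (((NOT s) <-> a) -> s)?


Substitute s=F, a=T:
NOT s = T
(NOT s) OR s = T OR F = T
((NOT s) OR s) -> a = T -> T = T
NOT (((NOT s) OR s) -> a) = F
NOT s = T
(NOT s) <-> a = T <-> T = T
((NOT s) <-> a) -> s = T -> F = F
(NOT (((NOT s) OR s) -> a)) OR (((NOT s) <-> a) -> s) = F OR F = F

F


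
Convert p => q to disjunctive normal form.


Step 1: Rewrite p → q as ¬p ∨ q.

(~p) | q


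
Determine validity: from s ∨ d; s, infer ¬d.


This is affirming a disjunct (fallacy). There exist truth assignments where the premises are all true but the conclusion is false.

Invalid.


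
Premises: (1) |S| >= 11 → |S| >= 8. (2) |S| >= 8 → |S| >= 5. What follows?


Hypothetical syllogism: from (P → Q) and (Q → R), infer (P → R).
Chain the two implications through the shared middle term '|S| >= 8'.

|S| >= 11 → |S| >= 5


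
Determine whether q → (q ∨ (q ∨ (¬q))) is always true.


Build the truth table over {q}:
q | φ
-----
F | T
T | T
Every row evaluates to true.

Yes, it is a tautology.


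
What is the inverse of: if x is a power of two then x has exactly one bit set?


The inverse of (P → Q) is (¬P → ¬Q). It is equivalent to the converse, not to the original.
Here P = 'x is a power of two' and Q = 'x has exactly one bit set'.

If not (x is a power of two), then not (x has exactly one bit set).


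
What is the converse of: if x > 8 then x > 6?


The converse of (P → Q) is (Q → P). It is not in general equivalent to the original.
Here P = 'x > 8' and Q = 'x > 6'.

If x > 6, then x > 8.


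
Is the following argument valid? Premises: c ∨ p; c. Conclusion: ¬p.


This is affirming a disjunct (fallacy). There exist truth assignments where the premises are all true but the conclusion is false.

Invalid.


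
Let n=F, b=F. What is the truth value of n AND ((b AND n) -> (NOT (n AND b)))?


Substitute n=F, b=F:
b AND n = F AND F = F
n AND b = F AND F = F
NOT (n AND b) = T
(b AND n) -> (NOT (n AND b)) = F -> T = T
n AND ((b AND n) -> (NOT (n AND b))) = F AND T = F

F


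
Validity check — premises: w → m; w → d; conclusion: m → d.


This is (no valid rule). There exist truth assignments where the premises are all true but the conclusion is false.

Invalid.


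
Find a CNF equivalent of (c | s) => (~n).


Step 1: Rewrite as ¬(c ∨ s) ∨ (¬n) = (¬c ∧ ¬s) ∨ (¬n).
Step 2: Distribute ∨ over ∧.

((~c) | (~n)) & ((~s) | (~n))


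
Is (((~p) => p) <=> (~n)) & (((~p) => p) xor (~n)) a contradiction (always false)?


Truth table over {n, p}:
n | p | φ
---------
False | False | False
True | False | False
False | True | False
True | True | False
Every row is false.

Yes, it is a contradiction.


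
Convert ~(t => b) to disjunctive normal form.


Step 1: Rewrite implication then negate: ¬(¬t ∨ b) = t ∧ ¬b.

t & (~b)


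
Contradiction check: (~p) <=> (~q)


Truth table over {p, q}:
p | q | φ
---------
False | False | True
True | False | False
False | True | False
True | True | True
Satisfying assignment at row 1: p=False, q=False gives True.

No, it is not a contradiction.


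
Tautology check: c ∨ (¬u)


Build the truth table over {c, u}:
c | u | φ
---------
F | F | T
T | F | T
F | T | F
T | T | T
Counterexample at row 3: with c=F, u=T, the formula is F.

No, it is not a tautology.


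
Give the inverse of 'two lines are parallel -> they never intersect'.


The inverse of (P → Q) is (¬P → ¬Q). It is equivalent to the converse, not to the original.
Here P = 'two lines are parallel' and Q = 'they never intersect'.

If not (two lines are parallel), then not (they never intersect).


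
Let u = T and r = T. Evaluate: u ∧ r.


Conjunction is true only when both operands are true.
Substitute: u=T, r=T.
T ∧ T evaluates to T.

T


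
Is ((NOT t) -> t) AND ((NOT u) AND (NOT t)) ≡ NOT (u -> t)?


Compare truth tables:
t | u | φ | ψ
-------------
F | F | F | F
T | F | F | F
F | T | F | T
T | T | F | F
They differ at row 3 (t=F, u=T): φ=F but ψ=T.

No, they are not logically equivalent.


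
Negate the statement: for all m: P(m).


¬(for all x: φ) = there exists x: ¬φ, and ¬(there exists x: φ) = for all x: ¬φ.
Apply to the universal statement.

there exists m: NOT(P(m))


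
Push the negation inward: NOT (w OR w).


De Morgan: the negation of a disjunction is the conjunction of the negations.
Distribute NOT across OR, flipping it to AND, and negate each literal.

(NOT w) AND (NOT w)


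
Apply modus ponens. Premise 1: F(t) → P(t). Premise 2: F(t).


Modus ponens: from (P → Q) and P, infer Q.
P = 'F(t)' is asserted, and P → Q holds, so Q follows.

P(t).


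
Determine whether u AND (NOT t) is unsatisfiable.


Truth table over {t, u}:
t | u | φ
---------
F | F | F
T | F | F
F | T | T
T | T | F
Satisfying assignment at row 3: t=F, u=T gives T.

No, it is not a contradiction.


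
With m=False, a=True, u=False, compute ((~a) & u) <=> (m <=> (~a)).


Substitute m=False, a=True, u=False:
~a = False
(~a) & u = False & False = False
~a = False
m <=> (~a) = False <=> False = True
((~a) & u) <=> (m <=> (~a)) = False <=> True = False

False


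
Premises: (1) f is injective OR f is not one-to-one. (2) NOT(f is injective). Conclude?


Disjunctive syllogism: from (P ∨ Q) and ¬P, infer Q.
One disjunct, 'f is injective', is ruled out; the other must hold.

f is not one-to-one


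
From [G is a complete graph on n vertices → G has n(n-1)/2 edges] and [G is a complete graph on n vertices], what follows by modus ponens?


Modus ponens: from (P → Q) and P, infer Q.
P = 'G is a complete graph on n vertices' is asserted, and P → Q holds, so Q follows.

G has n(n-1)/2 edges.


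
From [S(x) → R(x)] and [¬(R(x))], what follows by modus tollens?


Modus tollens: from (P → Q) and ¬Q, infer ¬P.
Q = 'R(x)' is denied; since P → Q, P must also fail.

Not (S(x)).


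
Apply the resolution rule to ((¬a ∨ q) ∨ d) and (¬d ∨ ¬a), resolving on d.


The clauses contain complementary literals d and ¬d.
Resolution eliminates this pair and disjoins the remaining literals (merging duplicates).

(¬a ∨ q)


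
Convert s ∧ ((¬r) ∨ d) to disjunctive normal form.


Step 1: Distribute ∧ over ∨: s ∧ ((¬r) ∨ d) = (s ∧ (¬r)) ∨ (s ∧ d).

(s ∧ (¬r)) ∨ (s ∧ d)


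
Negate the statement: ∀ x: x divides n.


¬(∀ x: φ) = ∃ x: ¬φ, and ¬(∃ x: φ) = ∀ x: ¬φ.
Apply to the universal statement.

∃ x: ¬(x divides n)


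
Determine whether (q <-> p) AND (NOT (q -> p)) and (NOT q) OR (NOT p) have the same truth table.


Compare truth tables:
p | q | φ | ψ
-------------
F | F | F | T
T | F | F | T
F | T | F | T
T | T | F | F
They differ at row 1 (p=F, q=F): φ=F but ψ=T.

No, they are not logically equivalent.


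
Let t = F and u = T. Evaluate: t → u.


Implication is false only when antecedent is true and consequent is false.
Substitute: t=F, u=T.
F → T evaluates to T.

T


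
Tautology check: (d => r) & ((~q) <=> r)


Build the truth table over {d, q, r}:
d | q | r | φ
-------------
False | False | False | False
True | False | False | False
False | True | False | True
True | True | False | False
False | False | True | True
True | False | True | True
False | True | True | False
True | True | True | False
Counterexample at row 1: with d=False, q=False, r=False, the formula is False.

No, it is not a tautology.


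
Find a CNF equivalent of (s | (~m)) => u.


Step 1: Rewrite as ¬(s ∨ (¬m)) ∨ u = (¬s ∧ ¬(¬m)) ∨ u.
Step 2: Distribute ∨ over ∧.
Step 3: Eliminate any double negations (¬¬X = X).

((~s) | u) & (m | u)


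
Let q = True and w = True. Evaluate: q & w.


Conjunction is true only when both operands are true.
Substitute: q=True, w=True.
True & True evaluates to True.

True


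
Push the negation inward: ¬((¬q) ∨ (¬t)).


De Morgan: the negation of a disjunction is the conjunction of the negations.
Distribute ¬ across ∨, flipping it to ∧, and negate each literal.

q ∧ t


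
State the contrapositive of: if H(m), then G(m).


The contrapositive of (P → Q) is (¬Q → ¬P); it is logically equivalent to the original.
Here P = 'H(m)' and Q = 'G(m)'.

If not (G(m)), then not (H(m)).


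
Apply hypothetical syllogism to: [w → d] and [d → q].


Hypothetical syllogism: from (P → Q) and (Q → R), infer (P → R).
Chain the two implications through the shared middle term 'd'.

w → q


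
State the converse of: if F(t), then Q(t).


The converse of (P → Q) is (Q → P). It is not in general equivalent to the original.
Here P = 'F(t)' and Q = 'Q(t)'.

If Q(t), then F(t).


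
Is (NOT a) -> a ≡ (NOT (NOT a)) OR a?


Compare truth tables:
a | φ | ψ
---------
F | F | F
T | T | T
The columns φ and ψ agree on every row.

Yes, they are logically equivalent.


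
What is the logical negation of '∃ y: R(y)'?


¬(∀ x: φ) = ∃ x: ¬φ, and ¬(∃ x: φ) = ∀ x: ¬φ.
Apply to the existential statement.

∀ y: ¬(R(y))


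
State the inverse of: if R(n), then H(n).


The inverse of (P → Q) is (¬P → ¬Q). It is equivalent to the converse, not to the original.
Here P = 'R(n)' and Q = 'H(n)'.

If not (R(n)), then not (H(n)).


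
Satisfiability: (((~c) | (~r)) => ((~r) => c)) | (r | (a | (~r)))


Search for a satisfying assignment over {a, c, r}.
Try a=False, c=False, r=False: the formula evaluates to True.
A satisfying assignment exists.

Satisfiable.


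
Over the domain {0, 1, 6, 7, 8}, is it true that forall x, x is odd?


Evaluate the predicate on each element: 0:False, 1:True, 6:False, 7:True, 8:False.
Counterexample x = 0 fails the predicate.

False


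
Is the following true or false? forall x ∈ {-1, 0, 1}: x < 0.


Evaluate the predicate on each element: -1:True, 0:False, 1:False.
Counterexample x = 0 fails the predicate.

False


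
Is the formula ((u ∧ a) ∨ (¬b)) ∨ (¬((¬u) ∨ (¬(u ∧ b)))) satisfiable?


Search for a satisfying assignment over {a, b, u}.
Try a=F, b=F, u=F: the formula evaluates to T.
A satisfying assignment exists.

Satisfiable.


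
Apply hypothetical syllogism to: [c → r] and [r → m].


Hypothetical syllogism: from (P → Q) and (Q → R), infer (P → R).
Chain the two implications through the shared middle term 'r'.

c → m


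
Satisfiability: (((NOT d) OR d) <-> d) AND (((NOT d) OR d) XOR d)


Check all 2 assignments over {d}:
d | φ
-----
F | F
T | F
No assignment makes the formula true.

Unsatisfiable.


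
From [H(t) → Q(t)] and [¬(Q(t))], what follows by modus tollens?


Modus tollens: from (P → Q) and ¬Q, infer ¬P.
Q = 'Q(t)' is denied; since P → Q, P must also fail.

Not (H(t)).


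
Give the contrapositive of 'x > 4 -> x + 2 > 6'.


The contrapositive of (P → Q) is (¬Q → ¬P); it is logically equivalent to the original.
Here P = 'x > 4' and Q = 'x + 2 > 6'.

If not (x + 2 > 6), then not (x > 4).


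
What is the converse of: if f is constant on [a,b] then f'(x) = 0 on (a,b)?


The converse of (P → Q) is (Q → P). It is not in general equivalent to the original.
Here P = 'f is constant on [a,b]' and Q = 'f'(x) = 0 on (a,b)'.

If f'(x) = 0 on (a,b), then f is constant on [a,b].


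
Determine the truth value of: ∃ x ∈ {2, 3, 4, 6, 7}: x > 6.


Evaluate the predicate on each element: 2:F, 3:F, 4:F, 6:F, 7:T.
Witness x = 7 satisfies the predicate.

T


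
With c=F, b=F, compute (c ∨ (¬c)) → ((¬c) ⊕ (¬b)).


Substitute c=F, b=F:
¬c = T
c ∨ (¬c) = F ∨ T = T
¬c = T
¬b = T
(¬c) ⊕ (¬b) = T ⊕ T = F
(c ∨ (¬c)) → ((¬c) ⊕ (¬b)) = T → F = F

F


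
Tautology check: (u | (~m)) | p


Build the truth table over {m, p, u}:
m | p | u | φ
-------------
False | False | False | True
True | False | False | False
False | True | False | True
True | True | False | True
False | False | True | True
True | False | True | True
False | True | True | True
True | True | True | True
Counterexample at row 2: with m=True, p=False, u=False, the formula is False.

No, it is not a tautology.


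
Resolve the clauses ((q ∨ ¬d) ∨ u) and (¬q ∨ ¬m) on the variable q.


The clauses contain complementary literals q and ¬q.
Resolution eliminates this pair and disjoins the remaining literals (merging duplicates).

((¬d ∨ u) ∨ ¬m)


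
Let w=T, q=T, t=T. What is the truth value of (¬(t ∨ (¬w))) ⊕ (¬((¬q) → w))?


Substitute w=T, q=T, t=T:
¬w = F
t ∨ (¬w) = T ∨ F = T
¬(t ∨ (¬w)) = F
¬q = F
(¬q) → w = F → T = T
¬((¬q) → w) = F
(¬(t ∨ (¬w))) ⊕ (¬((¬q) → w)) = F ⊕ F = F

F


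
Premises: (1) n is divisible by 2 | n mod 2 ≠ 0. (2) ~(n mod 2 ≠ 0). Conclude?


Disjunctive syllogism: from (P ∨ Q) and ¬P, infer Q.
One disjunct, 'n mod 2 ≠ 0', is ruled out; the other must hold.

n is divisible by 2


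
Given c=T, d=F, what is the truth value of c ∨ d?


Disjunction is false only when both operands are false.
Substitute: c=T, d=F.
T ∨ F evaluates to T.

T


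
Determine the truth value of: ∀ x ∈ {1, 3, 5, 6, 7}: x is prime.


Evaluate the predicate on each element: 1:F, 3:T, 5:T, 6:F, 7:T.
Counterexample x = 1 fails the predicate.

F


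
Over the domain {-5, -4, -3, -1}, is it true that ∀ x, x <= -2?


Evaluate the predicate on each element: -5:T, -4:T, -3:T, -1:F.
Counterexample x = -1 fails the predicate.

F


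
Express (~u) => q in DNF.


Step 1: Rewrite (¬u) → q as ¬(¬u) ∨ q.
Step 2: Eliminate any double negations (¬¬X = X).

u | q


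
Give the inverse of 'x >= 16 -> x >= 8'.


The inverse of (P → Q) is (¬P → ¬Q). It is equivalent to the converse, not to the original.
Here P = 'x >= 16' and Q = 'x >= 8'.

If not (x >= 16), then not (x >= 8).


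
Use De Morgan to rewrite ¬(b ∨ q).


De Morgan: the negation of a disjunction is the conjunction of the negations.
Distribute ¬ across ∨, flipping it to ∧, and negate each literal.

(¬b) ∧ (¬q)


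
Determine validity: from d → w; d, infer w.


This matches the form of modus ponens: the conclusion follows in every model of the premises.

Valid.


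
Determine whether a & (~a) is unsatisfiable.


Truth table over {a}:
a | φ
-----
False | False
True | False
Every row is false.

Yes, it is a contradiction.


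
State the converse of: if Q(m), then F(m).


The converse of (P → Q) is (Q → P). It is not in general equivalent to the original.
Here P = 'Q(m)' and Q = 'F(m)'.

If F(m), then Q(m).


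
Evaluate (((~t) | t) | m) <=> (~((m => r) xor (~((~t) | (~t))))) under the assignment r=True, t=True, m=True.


Substitute r=True, t=True, m=True:
… (earlier sub-steps elided)
(~t) | t = False | True = True
((~t) | t) | m = True | True = True
m => r = True => True = True
~t = False
~t = False
(~t) | (~t) = False | False = False
~((~t) | (~t)) = True
(m => r) xor (~((~t) | (~t))) = True xor True = False
~((m => r) xor (~((~t) | (~t)))) = True
(((~t) | t) | m) <=> (~((m => r) xor (~((~t) | (~t))))) = True <=> True = True

True


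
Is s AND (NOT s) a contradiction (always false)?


Truth table over {s}:
s | φ
-----
F | F
T | F
Every row is false.

Yes, it is a contradiction.


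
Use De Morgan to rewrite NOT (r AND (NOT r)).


De Morgan: the negation of a conjunction is the disjunction of the negations.
Distribute NOT across AND, flipping it to OR, and negate each literal.

(NOT r) OR r


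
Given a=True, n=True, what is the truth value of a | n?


Disjunction is false only when both operands are false.
Substitute: a=True, n=True.
True | True evaluates to True.

True


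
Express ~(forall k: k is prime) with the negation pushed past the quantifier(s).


¬(forall x: φ) = exists x: ¬φ, and ¬(exists x: φ) = forall x: ¬φ.
Apply to the universal statement.

exists k: ~(k is prime)


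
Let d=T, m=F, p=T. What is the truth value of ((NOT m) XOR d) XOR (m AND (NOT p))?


Substitute d=T, m=F, p=T:
NOT m = T
(NOT m) XOR d = T XOR T = F
NOT p = F
m AND (NOT p) = F AND F = F
((NOT m) XOR d) XOR (m AND (NOT p)) = F XOR F = F

F


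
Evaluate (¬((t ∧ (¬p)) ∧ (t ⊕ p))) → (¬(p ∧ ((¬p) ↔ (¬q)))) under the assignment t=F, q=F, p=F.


Substitute t=F, q=F, p=F:
… (earlier sub-steps elided)
t ∧ (¬p) = F ∧ T = F
t ⊕ p = F ⊕ F = F
(t ∧ (¬p)) ∧ (t ⊕ p) = F ∧ F = F
¬((t ∧ (¬p)) ∧ (t ⊕ p)) = T
¬p = T
¬q = T
(¬p) ↔ (¬q) = T ↔ T = T
p ∧ ((¬p) ↔ (¬q)) = F ∧ T = F
¬(p ∧ ((¬p) ↔ (¬q))) = T
(¬((t ∧ (¬p)) ∧ (t ⊕ p))) → (¬(p ∧ ((¬p) ↔ (¬q)))) = T → T = T

T


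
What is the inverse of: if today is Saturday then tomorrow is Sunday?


The inverse of (P → Q) is (¬P → ¬Q). It is equivalent to the converse, not to the original.
Here P = 'today is Saturday' and Q = 'tomorrow is Sunday'.

If not (today is Saturday), then not (tomorrow is Sunday).


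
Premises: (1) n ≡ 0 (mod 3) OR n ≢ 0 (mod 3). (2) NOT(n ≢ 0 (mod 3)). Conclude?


Disjunctive syllogism: from (P ∨ Q) and ¬P, infer Q.
One disjunct, 'n ≢ 0 (mod 3)', is ruled out; the other must hold.

n ≡ 0 (mod 3)


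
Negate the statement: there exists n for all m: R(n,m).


Negation flips each quantifier (∀↔∃) and negates the inner predicate.
¬(there exists n for all m: φ) = for all n there exists m: ¬φ.

for all n there exists m: NOT(R(n,m))


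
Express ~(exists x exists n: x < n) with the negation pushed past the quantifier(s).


Negation flips each quantifier (∀↔∃) and negates the inner predicate.
¬(exists x exists n: φ) = forall x forall n: ¬φ.

forall x forall n: ~(x < n)


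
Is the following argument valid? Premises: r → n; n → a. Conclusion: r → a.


This matches the form of hypothetical syllogism: the conclusion follows in every model of the premises.

Valid.


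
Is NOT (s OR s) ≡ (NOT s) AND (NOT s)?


Compare truth tables:
s | φ | ψ
---------
F | T | T
T | F | F
The columns φ and ψ agree on every row.

Yes, they are logically equivalent.


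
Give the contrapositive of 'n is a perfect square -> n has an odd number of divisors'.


The contrapositive of (P → Q) is (¬Q → ¬P); it is logically equivalent to the original.
Here P = 'n is a perfect square' and Q = 'n has an odd number of divisors'.

If not (n has an odd number of divisors), then not (n is a perfect square).


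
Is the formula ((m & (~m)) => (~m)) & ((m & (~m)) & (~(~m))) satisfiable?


Check all 2 assignments over {m}:
m | φ
-----
False | False
True | False
No assignment makes the formula true.

Unsatisfiable.


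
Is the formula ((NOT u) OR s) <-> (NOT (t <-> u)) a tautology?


Build the truth table over {s, t, u}:
s | t | u | φ
-------------
F | F | F | F
T | F | F | F
F | T | F | T
T | T | F | T
F | F | T | F
T | F | T | T
F | T | T | T
T | T | T | F
Counterexample at row 1: with s=F, t=F, u=F, the formula is F.

No, it is not a tautology.


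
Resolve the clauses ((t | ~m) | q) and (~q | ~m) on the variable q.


The clauses contain complementary literals q and ~q.
Resolution eliminates this pair and disjoins the remaining literals (merging duplicates).

(t | ~m)


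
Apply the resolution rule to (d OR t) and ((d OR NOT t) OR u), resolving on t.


The clauses contain complementary literals t and NOTt.
Resolution eliminates this pair and disjoins the remaining literals (merging duplicates).

(d OR u)


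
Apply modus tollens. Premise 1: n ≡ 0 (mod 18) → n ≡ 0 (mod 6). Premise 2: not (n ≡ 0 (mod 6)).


Modus tollens: from (P → Q) and ¬Q, infer ¬P.
Q = 'n ≡ 0 (mod 6)' is denied; since P → Q, P must also fail.

Not (n ≡ 0 (mod 18)).


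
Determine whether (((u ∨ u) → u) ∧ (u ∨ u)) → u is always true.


Build the truth table over {u}:
u | φ
-----
F | T
T | T
Every row evaluates to true.

Yes, it is a tautology.


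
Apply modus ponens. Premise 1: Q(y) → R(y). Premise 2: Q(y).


Modus ponens: from (P → Q) and P, infer Q.
P = 'Q(y)' is asserted, and P → Q holds, so Q follows.

R(y).


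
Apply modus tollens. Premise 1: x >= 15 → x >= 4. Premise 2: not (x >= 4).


Modus tollens: from (P → Q) and ¬Q, infer ¬P.
Q = 'x >= 4' is denied; since P → Q, P must also fail.

Not (x >= 15).


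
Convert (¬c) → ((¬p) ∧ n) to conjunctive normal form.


Step 1: Rewrite (¬c) → ((¬p) ∧ n) as ¬(¬c) ∨ ((¬p) ∧ n).
Step 2: Distribute ∨ over ∧.
Step 3: Eliminate any double negations (¬¬X = X).

(c ∨ (¬p)) ∧ (c ∨ n)
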